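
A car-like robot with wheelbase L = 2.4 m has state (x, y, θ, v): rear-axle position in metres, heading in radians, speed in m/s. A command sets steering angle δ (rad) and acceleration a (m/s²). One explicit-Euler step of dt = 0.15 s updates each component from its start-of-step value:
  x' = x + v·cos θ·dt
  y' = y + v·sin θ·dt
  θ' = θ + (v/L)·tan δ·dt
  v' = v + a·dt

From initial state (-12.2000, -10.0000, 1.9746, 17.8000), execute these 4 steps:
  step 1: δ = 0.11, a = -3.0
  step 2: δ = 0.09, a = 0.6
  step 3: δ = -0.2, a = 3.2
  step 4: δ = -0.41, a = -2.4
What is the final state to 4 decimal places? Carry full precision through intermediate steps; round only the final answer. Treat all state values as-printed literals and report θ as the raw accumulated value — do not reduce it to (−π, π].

after step 1 (δ=0.11, a=-3.0): (-13.249094, -7.544740, 2.097471, 17.350000)
after step 2 (δ=0.09, a=0.6): (-14.557270, -5.294922, 2.195329, 17.440000)
after step 3 (δ=-0.2, a=3.2): (-16.086893, -3.172727, 1.974375, 17.920000)
after step 4 (δ=-0.41, a=-2.4): (-17.142503, -0.700677, 1.487588, 17.560000)

(-17.1425, -0.7007, 1.4876, 17.5600)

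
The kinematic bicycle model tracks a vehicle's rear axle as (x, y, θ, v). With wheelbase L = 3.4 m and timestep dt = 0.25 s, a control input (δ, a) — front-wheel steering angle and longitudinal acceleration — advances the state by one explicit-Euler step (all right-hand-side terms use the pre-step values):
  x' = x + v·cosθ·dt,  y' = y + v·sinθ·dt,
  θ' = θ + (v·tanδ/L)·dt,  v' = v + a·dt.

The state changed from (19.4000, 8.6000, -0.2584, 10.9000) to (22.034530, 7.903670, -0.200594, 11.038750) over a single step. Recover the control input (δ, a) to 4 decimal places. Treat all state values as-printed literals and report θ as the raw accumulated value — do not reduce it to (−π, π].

a = (v'−v)/dt = (0.138750)/0.25 = 0.5550
Δθ = θ'−θ = 0.057806;  (v·dt/L) = 10.9000·0.25/3.4 = 0.801471
tan δ = Δθ·L/(v·dt) = 0.072125  →  δ = 0.0720

δ = 0.0720, a = 0.5550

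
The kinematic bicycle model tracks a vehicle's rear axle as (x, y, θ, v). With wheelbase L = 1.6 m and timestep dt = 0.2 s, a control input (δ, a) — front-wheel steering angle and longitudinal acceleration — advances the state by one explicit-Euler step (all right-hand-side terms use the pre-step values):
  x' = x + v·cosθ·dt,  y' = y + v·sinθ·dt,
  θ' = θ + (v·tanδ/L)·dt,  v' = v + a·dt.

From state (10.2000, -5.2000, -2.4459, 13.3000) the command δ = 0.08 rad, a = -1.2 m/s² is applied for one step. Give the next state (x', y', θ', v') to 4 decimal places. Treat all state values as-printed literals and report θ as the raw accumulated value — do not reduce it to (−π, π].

x' = 10.2000 + 13.3000·cos(-2.4459)·0.2 = 8.1582
y' = -5.2000 + 13.3000·sin(-2.4459)·0.2 = -6.9048
θ' = -2.4459 + (13.3000/1.6)·tan(0.08)·0.2 = -2.3126
v' = 13.3000 − 1.2000·0.2 = 13.0600

(8.1582, -6.9048, -2.3126, 13.0600)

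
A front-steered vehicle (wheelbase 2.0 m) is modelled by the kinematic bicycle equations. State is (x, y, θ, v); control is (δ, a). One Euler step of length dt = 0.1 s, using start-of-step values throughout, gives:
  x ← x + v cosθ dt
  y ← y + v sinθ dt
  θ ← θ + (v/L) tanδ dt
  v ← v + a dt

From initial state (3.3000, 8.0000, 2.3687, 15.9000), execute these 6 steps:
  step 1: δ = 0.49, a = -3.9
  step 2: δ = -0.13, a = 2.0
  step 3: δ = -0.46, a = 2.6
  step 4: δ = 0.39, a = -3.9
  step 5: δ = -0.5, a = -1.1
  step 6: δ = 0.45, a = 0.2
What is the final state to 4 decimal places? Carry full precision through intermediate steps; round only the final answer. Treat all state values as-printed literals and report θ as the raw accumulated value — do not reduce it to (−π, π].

(-4.0522, 13.5211, 2.5785, 15.4900)

after step 1 (δ=0.49, a=-3.9): (2.161729, 9.110152, 2.792744, 15.510000)
after step 2 (δ=-0.13, a=2.0): (0.704150, 9.640310, 2.691357, 15.710000)
after step 3 (δ=-0.46, a=2.6): (-0.710291, 10.323974, 2.302182, 15.970000)
after step 4 (δ=0.39, a=-3.9): (-1.776929, 11.512541, 2.630409, 15.580000)
after step 5 (δ=-0.5, a=-1.1): (-3.135764, 12.274730, 2.204839, 15.470000)
after step 6 (δ=0.45, a=0.2): (-4.052218, 13.521053, 2.578483, 15.490000)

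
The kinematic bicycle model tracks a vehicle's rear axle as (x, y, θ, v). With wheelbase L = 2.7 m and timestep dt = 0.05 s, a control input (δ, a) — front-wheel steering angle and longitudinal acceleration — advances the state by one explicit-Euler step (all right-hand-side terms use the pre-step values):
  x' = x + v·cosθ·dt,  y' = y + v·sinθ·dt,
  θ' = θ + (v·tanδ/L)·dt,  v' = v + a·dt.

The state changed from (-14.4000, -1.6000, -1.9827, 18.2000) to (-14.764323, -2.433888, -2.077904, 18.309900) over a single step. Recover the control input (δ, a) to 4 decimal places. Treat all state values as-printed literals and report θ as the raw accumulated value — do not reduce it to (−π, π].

δ = -0.2753, a = 2.1980

a = (v'−v)/dt = (0.109900)/0.05 = 2.1980
Δθ = θ'−θ = -0.095204;  (v·dt/L) = 18.2000·0.05/2.7 = 0.337037
tan δ = Δθ·L/(v·dt) = -0.282473  →  δ = -0.2753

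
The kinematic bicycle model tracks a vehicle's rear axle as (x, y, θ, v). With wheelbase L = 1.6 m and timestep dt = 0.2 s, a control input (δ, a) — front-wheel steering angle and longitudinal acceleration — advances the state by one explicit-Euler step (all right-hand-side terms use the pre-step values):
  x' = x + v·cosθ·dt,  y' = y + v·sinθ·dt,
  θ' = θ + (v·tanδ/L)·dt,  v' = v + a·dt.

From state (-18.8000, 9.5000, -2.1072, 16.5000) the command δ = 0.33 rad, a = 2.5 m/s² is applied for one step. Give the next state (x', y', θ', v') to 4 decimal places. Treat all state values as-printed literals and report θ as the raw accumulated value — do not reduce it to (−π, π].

x' = -18.8000 + 16.5000·cos(-2.1072)·0.2 = -20.4865
y' = 9.5000 + 16.5000·sin(-2.1072)·0.2 = 6.6635
θ' = -2.1072 + (16.5000/1.6)·tan(0.33)·0.2 = -1.4007
v' = 16.5000 + 2.5000·0.2 = 17.0000

(-20.4865, 6.6635, -1.4007, 17.0000)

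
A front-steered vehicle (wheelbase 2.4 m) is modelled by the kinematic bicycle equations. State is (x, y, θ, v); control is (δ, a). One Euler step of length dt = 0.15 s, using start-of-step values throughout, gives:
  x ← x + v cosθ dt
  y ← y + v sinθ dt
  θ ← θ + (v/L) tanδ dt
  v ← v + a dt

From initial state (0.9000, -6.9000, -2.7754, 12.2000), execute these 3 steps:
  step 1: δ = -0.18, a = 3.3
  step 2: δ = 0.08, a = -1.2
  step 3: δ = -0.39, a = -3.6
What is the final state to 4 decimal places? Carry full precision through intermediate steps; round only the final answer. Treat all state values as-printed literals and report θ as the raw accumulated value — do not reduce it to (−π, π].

(-4.4622, -8.5233, -3.1721, 11.9750)

after step 1 (δ=-0.18, a=3.3): (-0.808666, -7.555256, -2.914152, 12.695000)
after step 2 (δ=0.08, a=-1.2): (-2.663875, -7.984635, -2.850541, 12.515000)
after step 3 (δ=-0.39, a=-3.6): (-4.462173, -8.523331, -3.172063, 11.975000)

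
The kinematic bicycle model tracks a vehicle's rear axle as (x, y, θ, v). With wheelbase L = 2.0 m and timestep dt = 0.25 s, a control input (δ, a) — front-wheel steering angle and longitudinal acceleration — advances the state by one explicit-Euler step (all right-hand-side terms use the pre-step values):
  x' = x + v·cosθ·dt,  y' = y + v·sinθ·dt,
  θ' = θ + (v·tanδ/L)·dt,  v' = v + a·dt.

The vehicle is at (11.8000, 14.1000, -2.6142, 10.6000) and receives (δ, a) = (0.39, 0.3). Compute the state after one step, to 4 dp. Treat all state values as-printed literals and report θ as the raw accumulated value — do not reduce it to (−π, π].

x' = 11.8000 + 10.6000·cos(-2.6142)·0.25 = 9.5101
y' = 14.1000 + 10.6000·sin(-2.6142)·0.25 = 12.7663
θ' = -2.6142 + (10.6000/2.0)·tan(0.39)·0.25 = -2.0696
v' = 10.6000 + 0.3000·0.25 = 10.6750

(9.5101, 12.7663, -2.0696, 10.6750)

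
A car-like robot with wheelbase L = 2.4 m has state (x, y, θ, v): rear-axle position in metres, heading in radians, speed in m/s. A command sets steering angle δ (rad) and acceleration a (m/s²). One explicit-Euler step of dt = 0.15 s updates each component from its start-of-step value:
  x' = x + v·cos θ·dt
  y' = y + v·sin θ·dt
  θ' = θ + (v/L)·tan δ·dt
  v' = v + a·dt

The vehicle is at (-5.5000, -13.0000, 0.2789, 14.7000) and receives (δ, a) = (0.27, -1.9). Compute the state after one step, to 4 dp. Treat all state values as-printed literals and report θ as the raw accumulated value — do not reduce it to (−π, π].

x' = -5.5000 + 14.7000·cos(0.2789)·0.15 = -3.3802
y' = -13.0000 + 14.7000·sin(0.2789)·0.15 = -12.3930
θ' = 0.2789 + (14.7000/2.4)·tan(0.27)·0.15 = 0.5332
v' = 14.7000 − 1.9000·0.15 = 14.4150

(-3.3802, -12.3930, 0.5332, 14.4150)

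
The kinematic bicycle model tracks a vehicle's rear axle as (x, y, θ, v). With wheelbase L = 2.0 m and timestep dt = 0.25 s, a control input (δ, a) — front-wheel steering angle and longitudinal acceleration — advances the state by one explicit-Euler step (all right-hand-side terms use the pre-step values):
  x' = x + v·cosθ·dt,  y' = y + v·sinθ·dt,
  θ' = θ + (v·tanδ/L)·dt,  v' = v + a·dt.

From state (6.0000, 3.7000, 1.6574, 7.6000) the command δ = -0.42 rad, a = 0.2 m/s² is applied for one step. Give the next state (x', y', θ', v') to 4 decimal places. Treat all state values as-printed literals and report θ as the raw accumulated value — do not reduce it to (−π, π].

x' = 6.0000 + 7.6000·cos(1.6574)·0.25 = 5.8357
y' = 3.7000 + 7.6000·sin(1.6574)·0.25 = 5.5929
θ' = 1.6574 + (7.6000/2.0)·tan(-0.42)·0.25 = 1.2332
v' = 7.6000 + 0.2000·0.25 = 7.6500

(5.8357, 5.5929, 1.2332, 7.6500)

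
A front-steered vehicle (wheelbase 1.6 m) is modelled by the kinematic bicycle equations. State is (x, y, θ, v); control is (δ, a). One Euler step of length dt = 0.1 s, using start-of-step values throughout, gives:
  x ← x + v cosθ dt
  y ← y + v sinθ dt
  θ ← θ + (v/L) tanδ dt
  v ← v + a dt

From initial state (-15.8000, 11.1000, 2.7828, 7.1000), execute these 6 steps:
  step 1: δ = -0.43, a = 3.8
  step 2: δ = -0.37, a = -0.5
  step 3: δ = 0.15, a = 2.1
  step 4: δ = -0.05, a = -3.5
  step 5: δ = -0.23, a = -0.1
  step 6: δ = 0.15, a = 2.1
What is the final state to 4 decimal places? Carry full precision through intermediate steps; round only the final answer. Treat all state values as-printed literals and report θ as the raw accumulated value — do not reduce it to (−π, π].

(-19.3056, 13.7200, 2.4063, 7.4900)

after step 1 (δ=-0.43, a=3.8): (-16.464788, 11.349312, 2.579287, 7.480000)
after step 2 (δ=-0.37, a=-0.5): (-17.097617, 11.748100, 2.397961, 7.430000)
after step 3 (δ=0.15, a=2.1): (-17.644476, 12.251085, 2.468144, 7.640000)
after step 4 (δ=-0.05, a=-3.5): (-18.241676, 12.727580, 2.444249, 7.290000)
after step 5 (δ=-0.23, a=-0.1): (-18.800492, 13.195732, 2.337568, 7.280000)
after step 6 (δ=0.15, a=2.1): (-19.305589, 13.720005, 2.406334, 7.490000)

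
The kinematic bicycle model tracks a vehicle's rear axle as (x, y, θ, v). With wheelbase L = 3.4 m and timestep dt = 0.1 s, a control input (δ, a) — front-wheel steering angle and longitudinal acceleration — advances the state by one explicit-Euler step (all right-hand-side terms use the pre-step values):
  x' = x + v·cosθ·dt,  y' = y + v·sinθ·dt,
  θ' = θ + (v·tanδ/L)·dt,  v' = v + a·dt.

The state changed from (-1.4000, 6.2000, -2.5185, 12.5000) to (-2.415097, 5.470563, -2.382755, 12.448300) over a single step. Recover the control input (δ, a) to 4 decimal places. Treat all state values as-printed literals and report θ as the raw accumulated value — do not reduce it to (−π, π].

δ = 0.3537, a = -0.5170

a = (v'−v)/dt = (-0.051700)/0.1 = -0.5170
Δθ = θ'−θ = 0.135745;  (v·dt/L) = 12.5000·0.1/3.4 = 0.367647
tan δ = Δθ·L/(v·dt) = 0.369226  →  δ = 0.3537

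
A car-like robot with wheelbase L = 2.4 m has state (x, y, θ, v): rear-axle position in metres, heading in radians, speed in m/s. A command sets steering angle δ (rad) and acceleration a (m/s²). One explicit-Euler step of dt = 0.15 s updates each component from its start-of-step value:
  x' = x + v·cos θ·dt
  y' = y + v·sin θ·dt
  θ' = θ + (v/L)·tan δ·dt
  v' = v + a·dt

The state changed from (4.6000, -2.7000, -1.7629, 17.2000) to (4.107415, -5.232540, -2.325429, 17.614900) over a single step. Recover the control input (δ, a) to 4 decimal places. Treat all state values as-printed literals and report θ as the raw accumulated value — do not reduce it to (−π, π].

δ = -0.4821, a = 2.7660

a = (v'−v)/dt = (0.414900)/0.15 = 2.7660
Δθ = θ'−θ = -0.562529;  (v·dt/L) = 17.2000·0.15/2.4 = 1.075000
tan δ = Δθ·L/(v·dt) = -0.523283  →  δ = -0.4821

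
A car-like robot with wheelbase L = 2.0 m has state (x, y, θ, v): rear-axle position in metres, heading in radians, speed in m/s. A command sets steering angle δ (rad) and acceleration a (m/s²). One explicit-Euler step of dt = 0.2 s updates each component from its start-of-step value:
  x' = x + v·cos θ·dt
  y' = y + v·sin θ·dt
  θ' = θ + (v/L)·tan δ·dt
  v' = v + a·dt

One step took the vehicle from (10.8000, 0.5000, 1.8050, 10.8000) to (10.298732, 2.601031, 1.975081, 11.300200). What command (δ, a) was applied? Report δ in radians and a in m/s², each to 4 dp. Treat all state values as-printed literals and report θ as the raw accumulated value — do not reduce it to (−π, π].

δ = 0.1562, a = 2.5010

a = (v'−v)/dt = (0.500200)/0.2 = 2.5010
Δθ = θ'−θ = 0.170081;  (v·dt/L) = 10.8000·0.2/2.0 = 1.080000
tan δ = Δθ·L/(v·dt) = 0.157482  →  δ = 0.1562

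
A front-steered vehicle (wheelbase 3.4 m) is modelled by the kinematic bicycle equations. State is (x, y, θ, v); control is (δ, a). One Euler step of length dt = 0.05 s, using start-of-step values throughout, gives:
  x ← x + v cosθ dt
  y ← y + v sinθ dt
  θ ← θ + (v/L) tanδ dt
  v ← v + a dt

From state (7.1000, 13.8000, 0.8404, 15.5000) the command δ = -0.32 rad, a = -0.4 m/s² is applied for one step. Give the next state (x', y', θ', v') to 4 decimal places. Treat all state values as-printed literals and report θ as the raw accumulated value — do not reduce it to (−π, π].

(7.6171, 14.3773, 0.7649, 15.4800)

x' = 7.1000 + 15.5000·cos(0.8404)·0.05 = 7.6171
y' = 13.8000 + 15.5000·sin(0.8404)·0.05 = 14.3773
θ' = 0.8404 + (15.5000/3.4)·tan(-0.32)·0.05 = 0.7649
v' = 15.5000 − 0.4000·0.05 = 15.4800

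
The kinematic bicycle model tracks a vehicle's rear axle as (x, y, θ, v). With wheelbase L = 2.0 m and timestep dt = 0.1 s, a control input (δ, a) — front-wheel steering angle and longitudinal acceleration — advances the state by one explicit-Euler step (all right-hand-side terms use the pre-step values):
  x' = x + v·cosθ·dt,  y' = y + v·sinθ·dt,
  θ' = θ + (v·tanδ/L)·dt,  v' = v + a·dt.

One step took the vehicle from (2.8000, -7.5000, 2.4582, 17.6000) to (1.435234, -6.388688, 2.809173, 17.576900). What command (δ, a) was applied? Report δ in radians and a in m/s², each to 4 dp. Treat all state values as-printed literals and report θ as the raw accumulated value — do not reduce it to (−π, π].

a = (v'−v)/dt = (-0.023100)/0.1 = -0.2310
Δθ = θ'−θ = 0.350973;  (v·dt/L) = 17.6000·0.1/2.0 = 0.880000
tan δ = Δθ·L/(v·dt) = 0.398833  →  δ = 0.3795

δ = 0.3795, a = -0.2310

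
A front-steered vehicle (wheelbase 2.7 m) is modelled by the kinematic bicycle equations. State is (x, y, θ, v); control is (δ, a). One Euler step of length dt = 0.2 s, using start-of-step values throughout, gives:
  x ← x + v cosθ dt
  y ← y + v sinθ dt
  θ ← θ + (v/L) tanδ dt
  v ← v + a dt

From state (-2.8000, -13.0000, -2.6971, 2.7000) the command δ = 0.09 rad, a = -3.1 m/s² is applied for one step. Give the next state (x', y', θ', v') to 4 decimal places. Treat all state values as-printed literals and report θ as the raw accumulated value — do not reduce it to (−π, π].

x' = -2.8000 + 2.7000·cos(-2.6971)·0.2 = -3.2875
y' = -13.0000 + 2.7000·sin(-2.6971)·0.2 = -13.2322
θ' = -2.6971 + (2.7000/2.7)·tan(0.09)·0.2 = -2.6791
v' = 2.7000 − 3.1000·0.2 = 2.0800

(-3.2875, -13.2322, -2.6791, 2.0800)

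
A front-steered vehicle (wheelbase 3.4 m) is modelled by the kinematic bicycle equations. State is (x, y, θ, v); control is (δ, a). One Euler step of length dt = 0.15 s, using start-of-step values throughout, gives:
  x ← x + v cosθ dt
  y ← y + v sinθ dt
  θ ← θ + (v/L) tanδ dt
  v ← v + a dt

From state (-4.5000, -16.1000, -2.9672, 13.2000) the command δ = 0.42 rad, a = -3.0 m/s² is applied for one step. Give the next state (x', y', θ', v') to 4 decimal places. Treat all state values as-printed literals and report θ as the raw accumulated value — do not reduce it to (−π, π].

x' = -4.5000 + 13.2000·cos(-2.9672)·0.15 = -6.4500
y' = -16.1000 + 13.2000·sin(-2.9672)·0.15 = -16.4435
θ' = -2.9672 + (13.2000/3.4)·tan(0.42)·0.15 = -2.7071
v' = 13.2000 − 3.0000·0.15 = 12.7500

(-6.4500, -16.4435, -2.7071, 12.7500)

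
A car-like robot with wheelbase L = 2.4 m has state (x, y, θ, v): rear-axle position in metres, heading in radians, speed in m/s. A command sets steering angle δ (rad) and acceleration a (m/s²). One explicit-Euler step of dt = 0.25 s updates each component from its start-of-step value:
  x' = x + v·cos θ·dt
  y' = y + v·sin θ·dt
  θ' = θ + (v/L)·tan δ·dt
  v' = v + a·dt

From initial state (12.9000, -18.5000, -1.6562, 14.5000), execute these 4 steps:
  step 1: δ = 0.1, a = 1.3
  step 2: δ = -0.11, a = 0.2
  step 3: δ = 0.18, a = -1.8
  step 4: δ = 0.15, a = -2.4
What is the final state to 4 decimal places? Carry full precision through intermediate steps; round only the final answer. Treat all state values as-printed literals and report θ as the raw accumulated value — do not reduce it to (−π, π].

after step 1 (δ=0.1, a=1.3): (12.590788, -22.111788, -1.504653, 14.825000)
after step 2 (δ=-0.11, a=0.2): (12.835753, -25.809934, -1.675211, 14.875000)
after step 3 (δ=0.18, a=-1.8): (12.448166, -29.508430, -1.393253, 14.425000)
after step 4 (δ=0.15, a=-2.4): (13.085073, -33.057992, -1.166157, 13.825000)

(13.0851, -33.0580, -1.1662, 13.8250)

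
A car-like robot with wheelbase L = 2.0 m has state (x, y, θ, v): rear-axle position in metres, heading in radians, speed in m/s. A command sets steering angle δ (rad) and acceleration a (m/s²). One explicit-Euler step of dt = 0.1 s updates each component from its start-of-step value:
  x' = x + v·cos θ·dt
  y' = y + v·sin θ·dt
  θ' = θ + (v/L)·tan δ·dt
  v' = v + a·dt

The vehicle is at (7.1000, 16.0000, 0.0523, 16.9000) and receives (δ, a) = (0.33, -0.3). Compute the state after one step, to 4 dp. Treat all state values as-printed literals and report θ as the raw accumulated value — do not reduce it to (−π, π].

x' = 7.1000 + 16.9000·cos(0.0523)·0.1 = 8.7877
y' = 16.0000 + 16.9000·sin(0.0523)·0.1 = 16.0883
θ' = 0.0523 + (16.9000/2.0)·tan(0.33)·0.1 = 0.3417
v' = 16.9000 − 0.3000·0.1 = 16.8700

(8.7877, 16.0883, 0.3417, 16.8700)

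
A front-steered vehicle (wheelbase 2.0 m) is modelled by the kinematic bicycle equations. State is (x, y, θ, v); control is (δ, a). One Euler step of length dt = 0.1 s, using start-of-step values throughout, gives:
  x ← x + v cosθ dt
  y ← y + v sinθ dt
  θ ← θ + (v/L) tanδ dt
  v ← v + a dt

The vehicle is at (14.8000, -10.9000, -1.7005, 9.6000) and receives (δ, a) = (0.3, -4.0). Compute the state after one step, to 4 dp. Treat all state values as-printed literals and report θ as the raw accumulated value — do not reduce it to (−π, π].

(14.6758, -11.8519, -1.5520, 9.2000)

x' = 14.8000 + 9.6000·cos(-1.7005)·0.1 = 14.6758
y' = -10.9000 + 9.6000·sin(-1.7005)·0.1 = -11.8519
θ' = -1.7005 + (9.6000/2.0)·tan(0.3)·0.1 = -1.5520
v' = 9.6000 − 4.0000·0.1 = 9.2000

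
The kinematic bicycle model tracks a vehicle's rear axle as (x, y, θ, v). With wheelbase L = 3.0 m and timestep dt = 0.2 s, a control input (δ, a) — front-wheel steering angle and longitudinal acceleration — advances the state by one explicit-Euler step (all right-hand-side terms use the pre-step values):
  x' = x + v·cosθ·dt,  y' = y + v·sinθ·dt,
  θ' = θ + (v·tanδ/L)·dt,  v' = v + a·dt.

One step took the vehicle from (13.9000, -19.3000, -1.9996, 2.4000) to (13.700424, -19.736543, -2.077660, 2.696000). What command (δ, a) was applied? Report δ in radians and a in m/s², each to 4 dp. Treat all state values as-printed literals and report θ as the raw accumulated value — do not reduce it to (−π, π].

δ = -0.4539, a = 1.4800

a = (v'−v)/dt = (0.296000)/0.2 = 1.4800
Δθ = θ'−θ = -0.078060;  (v·dt/L) = 2.4000·0.2/3.0 = 0.160000
tan δ = Δθ·L/(v·dt) = -0.487875  →  δ = -0.4539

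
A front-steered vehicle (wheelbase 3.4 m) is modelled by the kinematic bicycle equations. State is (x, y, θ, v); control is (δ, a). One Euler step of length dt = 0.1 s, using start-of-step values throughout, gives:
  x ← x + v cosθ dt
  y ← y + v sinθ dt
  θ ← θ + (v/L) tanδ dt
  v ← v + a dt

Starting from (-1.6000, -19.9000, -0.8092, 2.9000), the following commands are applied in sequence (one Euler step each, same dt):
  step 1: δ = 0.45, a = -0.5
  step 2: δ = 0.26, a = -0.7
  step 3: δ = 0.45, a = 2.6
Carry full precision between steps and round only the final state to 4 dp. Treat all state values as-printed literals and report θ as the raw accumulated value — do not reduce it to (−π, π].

(-0.9907, -20.4965, -0.7062, 3.0400)

after step 1 (δ=0.45, a=-0.5): (-1.399877, -20.109883, -0.767998, 2.850000)
after step 2 (δ=0.26, a=-0.7): (-1.194876, -20.307872, -0.745699, 2.780000)
after step 3 (δ=0.45, a=2.6): (-0.990654, -20.496491, -0.706203, 3.040000)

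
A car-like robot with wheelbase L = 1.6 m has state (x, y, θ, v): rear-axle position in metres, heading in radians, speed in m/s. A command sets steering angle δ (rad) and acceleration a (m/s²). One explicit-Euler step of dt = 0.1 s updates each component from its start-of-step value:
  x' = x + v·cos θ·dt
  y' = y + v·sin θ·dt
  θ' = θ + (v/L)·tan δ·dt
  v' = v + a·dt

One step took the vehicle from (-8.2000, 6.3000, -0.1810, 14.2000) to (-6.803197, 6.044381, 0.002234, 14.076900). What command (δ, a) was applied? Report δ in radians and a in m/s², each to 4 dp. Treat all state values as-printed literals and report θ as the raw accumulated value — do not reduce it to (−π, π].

a = (v'−v)/dt = (-0.123100)/0.1 = -1.2310
Δθ = θ'−θ = 0.183234;  (v·dt/L) = 14.2000·0.1/1.6 = 0.887500
tan δ = Δθ·L/(v·dt) = 0.206461  →  δ = 0.2036

δ = 0.2036, a = -1.2310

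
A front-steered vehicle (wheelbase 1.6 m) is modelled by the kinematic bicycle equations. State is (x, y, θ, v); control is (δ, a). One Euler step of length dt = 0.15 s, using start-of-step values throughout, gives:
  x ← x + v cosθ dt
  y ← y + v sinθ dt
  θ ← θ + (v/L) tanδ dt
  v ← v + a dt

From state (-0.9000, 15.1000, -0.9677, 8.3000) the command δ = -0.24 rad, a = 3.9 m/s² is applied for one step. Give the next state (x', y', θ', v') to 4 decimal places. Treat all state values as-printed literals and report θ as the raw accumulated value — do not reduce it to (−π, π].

x' = -0.9000 + 8.3000·cos(-0.9677)·0.15 = -0.1938
y' = 15.1000 + 8.3000·sin(-0.9677)·0.15 = 14.0746
θ' = -0.9677 + (8.3000/1.6)·tan(-0.24)·0.15 = -1.1581
v' = 8.3000 + 3.9000·0.15 = 8.8850

(-0.1938, 14.0746, -1.1581, 8.8850)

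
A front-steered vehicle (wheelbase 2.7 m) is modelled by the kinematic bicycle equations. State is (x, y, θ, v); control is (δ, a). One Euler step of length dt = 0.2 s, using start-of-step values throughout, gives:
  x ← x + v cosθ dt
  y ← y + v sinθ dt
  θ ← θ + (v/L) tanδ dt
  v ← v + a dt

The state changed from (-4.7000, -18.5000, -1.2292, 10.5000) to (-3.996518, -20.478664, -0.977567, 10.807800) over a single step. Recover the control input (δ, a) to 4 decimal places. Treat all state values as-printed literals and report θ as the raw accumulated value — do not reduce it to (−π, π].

a = (v'−v)/dt = (0.307800)/0.2 = 1.5390
Δθ = θ'−θ = 0.251633;  (v·dt/L) = 10.5000·0.2/2.7 = 0.777778
tan δ = Δθ·L/(v·dt) = 0.323528  →  δ = 0.3129

δ = 0.3129, a = 1.5390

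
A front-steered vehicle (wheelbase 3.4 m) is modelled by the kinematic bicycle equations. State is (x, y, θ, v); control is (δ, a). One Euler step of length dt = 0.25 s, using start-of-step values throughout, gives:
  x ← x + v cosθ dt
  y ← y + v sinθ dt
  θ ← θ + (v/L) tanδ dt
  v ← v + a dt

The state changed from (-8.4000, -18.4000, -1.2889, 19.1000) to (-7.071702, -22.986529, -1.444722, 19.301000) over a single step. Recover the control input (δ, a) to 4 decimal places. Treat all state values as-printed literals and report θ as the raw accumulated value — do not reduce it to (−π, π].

a = (v'−v)/dt = (0.201000)/0.25 = 0.8040
Δθ = θ'−θ = -0.155822;  (v·dt/L) = 19.1000·0.25/3.4 = 1.404412
tan δ = Δθ·L/(v·dt) = -0.110952  →  δ = -0.1105

δ = -0.1105, a = 0.8040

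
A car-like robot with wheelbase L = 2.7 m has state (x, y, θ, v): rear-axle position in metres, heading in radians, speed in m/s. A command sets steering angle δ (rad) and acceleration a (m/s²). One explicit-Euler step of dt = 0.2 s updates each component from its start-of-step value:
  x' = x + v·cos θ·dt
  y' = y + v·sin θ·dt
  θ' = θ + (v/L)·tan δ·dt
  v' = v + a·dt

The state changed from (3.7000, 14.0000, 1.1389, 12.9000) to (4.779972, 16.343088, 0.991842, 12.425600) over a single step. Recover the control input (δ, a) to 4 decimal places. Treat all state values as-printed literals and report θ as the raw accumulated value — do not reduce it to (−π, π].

δ = -0.1527, a = -2.3720

a = (v'−v)/dt = (-0.474400)/0.2 = -2.3720
Δθ = θ'−θ = -0.147058;  (v·dt/L) = 12.9000·0.2/2.7 = 0.955556
tan δ = Δθ·L/(v·dt) = -0.153898  →  δ = -0.1527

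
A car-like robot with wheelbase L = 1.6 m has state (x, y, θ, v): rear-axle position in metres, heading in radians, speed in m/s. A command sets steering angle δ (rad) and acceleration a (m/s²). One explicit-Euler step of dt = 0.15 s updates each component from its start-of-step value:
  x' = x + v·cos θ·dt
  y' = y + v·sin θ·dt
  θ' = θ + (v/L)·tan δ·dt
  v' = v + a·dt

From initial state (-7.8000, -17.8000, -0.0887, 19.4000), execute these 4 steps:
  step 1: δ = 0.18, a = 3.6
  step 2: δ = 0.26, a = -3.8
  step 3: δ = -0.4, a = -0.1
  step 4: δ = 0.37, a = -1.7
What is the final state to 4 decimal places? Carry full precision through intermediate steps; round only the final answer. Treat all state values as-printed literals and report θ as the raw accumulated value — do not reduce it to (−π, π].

after step 1 (δ=0.18, a=3.6): (-4.901440, -18.057779, 0.242257, 19.940000)
after step 2 (δ=0.26, a=-3.8): (-1.997780, -17.340254, 0.739551, 19.370000)
after step 3 (δ=-0.4, a=-0.1): (0.148719, -15.382074, -0.028215, 19.355000)
after step 4 (δ=0.37, a=-1.7): (3.050814, -15.463979, 0.675575, 19.100000)

(3.0508, -15.4640, 0.6756, 19.1000)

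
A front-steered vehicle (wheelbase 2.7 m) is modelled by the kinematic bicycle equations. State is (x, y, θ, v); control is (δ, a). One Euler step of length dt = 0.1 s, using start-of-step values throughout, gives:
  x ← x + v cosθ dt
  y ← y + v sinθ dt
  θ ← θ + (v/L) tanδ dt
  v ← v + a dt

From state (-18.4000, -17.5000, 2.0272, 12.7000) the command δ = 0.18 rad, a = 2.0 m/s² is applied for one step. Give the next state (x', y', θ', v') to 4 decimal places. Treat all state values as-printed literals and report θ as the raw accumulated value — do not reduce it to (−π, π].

(-18.9597, -16.3600, 2.1128, 12.9000)

x' = -18.4000 + 12.7000·cos(2.0272)·0.1 = -18.9597
y' = -17.5000 + 12.7000·sin(2.0272)·0.1 = -16.3600
θ' = 2.0272 + (12.7000/2.7)·tan(0.18)·0.1 = 2.1128
v' = 12.7000 + 2.0000·0.1 = 12.9000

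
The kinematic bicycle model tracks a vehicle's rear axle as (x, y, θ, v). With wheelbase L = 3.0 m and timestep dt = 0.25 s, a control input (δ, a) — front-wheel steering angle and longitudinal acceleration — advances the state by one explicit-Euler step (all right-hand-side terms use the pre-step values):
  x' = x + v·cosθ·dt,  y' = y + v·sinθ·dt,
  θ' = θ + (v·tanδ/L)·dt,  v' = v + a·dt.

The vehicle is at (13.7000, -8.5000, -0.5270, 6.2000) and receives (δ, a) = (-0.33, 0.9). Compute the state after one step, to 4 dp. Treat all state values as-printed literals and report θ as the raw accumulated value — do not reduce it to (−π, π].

(15.0397, -9.2796, -0.7040, 6.4250)

x' = 13.7000 + 6.2000·cos(-0.5270)·0.25 = 15.0397
y' = -8.5000 + 6.2000·sin(-0.5270)·0.25 = -9.2796
θ' = -0.5270 + (6.2000/3.0)·tan(-0.33)·0.25 = -0.7040
v' = 6.2000 + 0.9000·0.25 = 6.4250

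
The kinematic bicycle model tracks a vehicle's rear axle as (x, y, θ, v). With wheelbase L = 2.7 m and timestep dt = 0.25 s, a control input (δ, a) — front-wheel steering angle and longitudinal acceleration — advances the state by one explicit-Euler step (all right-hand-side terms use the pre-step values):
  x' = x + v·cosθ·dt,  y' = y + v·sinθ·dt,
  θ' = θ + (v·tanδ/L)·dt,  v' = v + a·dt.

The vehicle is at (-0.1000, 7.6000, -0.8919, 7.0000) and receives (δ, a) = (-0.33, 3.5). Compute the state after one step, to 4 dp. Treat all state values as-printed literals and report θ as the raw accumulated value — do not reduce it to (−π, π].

(0.9989, 6.2380, -1.1139, 7.8750)

x' = -0.1000 + 7.0000·cos(-0.8919)·0.25 = 0.9989
y' = 7.6000 + 7.0000·sin(-0.8919)·0.25 = 6.2380
θ' = -0.8919 + (7.0000/2.7)·tan(-0.33)·0.25 = -1.1139
v' = 7.0000 + 3.5000·0.25 = 7.8750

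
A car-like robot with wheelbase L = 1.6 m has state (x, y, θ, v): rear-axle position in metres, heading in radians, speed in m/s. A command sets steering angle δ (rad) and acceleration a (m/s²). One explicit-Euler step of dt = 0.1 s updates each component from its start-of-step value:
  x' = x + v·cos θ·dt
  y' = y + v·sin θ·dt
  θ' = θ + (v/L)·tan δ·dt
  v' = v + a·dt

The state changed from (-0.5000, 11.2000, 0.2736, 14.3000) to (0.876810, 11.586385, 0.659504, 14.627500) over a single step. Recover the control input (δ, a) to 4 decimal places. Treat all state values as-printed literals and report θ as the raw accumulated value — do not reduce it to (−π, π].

δ = 0.4076, a = 3.2750

a = (v'−v)/dt = (0.327500)/0.1 = 3.2750
Δθ = θ'−θ = 0.385904;  (v·dt/L) = 14.3000·0.1/1.6 = 0.893750
tan δ = Δθ·L/(v·dt) = 0.431781  →  δ = 0.4076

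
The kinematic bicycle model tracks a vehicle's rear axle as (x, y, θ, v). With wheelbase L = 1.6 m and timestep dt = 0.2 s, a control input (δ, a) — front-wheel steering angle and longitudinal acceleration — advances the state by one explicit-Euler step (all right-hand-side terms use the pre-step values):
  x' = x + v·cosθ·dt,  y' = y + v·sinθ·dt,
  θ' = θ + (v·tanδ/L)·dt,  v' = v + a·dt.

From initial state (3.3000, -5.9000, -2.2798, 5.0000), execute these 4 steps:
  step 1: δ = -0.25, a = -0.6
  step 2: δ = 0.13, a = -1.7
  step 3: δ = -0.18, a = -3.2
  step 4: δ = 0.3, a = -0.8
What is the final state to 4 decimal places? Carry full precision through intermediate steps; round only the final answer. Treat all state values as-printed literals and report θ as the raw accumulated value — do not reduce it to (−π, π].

after step 1 (δ=-0.25, a=-0.6): (2.648922, -6.659011, -2.439389, 4.880000)
after step 2 (δ=0.13, a=-1.7): (1.903824, -7.289411, -2.359639, 4.540000)
after step 3 (δ=-0.18, a=-3.2): (1.259563, -7.929249, -2.462907, 3.900000)
after step 4 (δ=0.3, a=-0.8): (0.652412, -8.418910, -2.312105, 3.740000)

(0.6524, -8.4189, -2.3121, 3.7400)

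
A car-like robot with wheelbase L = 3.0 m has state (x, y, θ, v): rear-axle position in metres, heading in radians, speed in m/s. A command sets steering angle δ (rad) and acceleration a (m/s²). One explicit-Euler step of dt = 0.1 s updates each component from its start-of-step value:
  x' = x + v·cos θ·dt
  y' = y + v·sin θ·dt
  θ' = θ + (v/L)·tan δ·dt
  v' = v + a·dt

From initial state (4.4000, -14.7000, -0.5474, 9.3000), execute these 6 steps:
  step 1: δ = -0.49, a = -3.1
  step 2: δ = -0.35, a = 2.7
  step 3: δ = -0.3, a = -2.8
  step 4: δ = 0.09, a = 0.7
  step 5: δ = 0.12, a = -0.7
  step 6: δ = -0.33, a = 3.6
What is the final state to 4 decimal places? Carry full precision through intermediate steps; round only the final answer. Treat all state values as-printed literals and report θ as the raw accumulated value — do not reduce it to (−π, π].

after step 1 (δ=-0.49, a=-3.1): (5.194109, -15.184036, -0.712750, 8.990000)
after step 2 (δ=-0.35, a=2.7): (5.874262, -15.771908, -0.822137, 9.260000)
after step 3 (δ=-0.3, a=-2.8): (6.504550, -16.450297, -0.917619, 8.980000)
after step 4 (δ=0.09, a=0.7): (7.050277, -17.163450, -0.890606, 9.050000)
after step 5 (δ=0.12, a=-0.7): (7.619468, -17.867045, -0.854231, 8.980000)
after step 6 (δ=-0.33, a=3.6): (8.209273, -18.544197, -0.956760, 9.340000)

(8.2093, -18.5442, -0.9568, 9.3400)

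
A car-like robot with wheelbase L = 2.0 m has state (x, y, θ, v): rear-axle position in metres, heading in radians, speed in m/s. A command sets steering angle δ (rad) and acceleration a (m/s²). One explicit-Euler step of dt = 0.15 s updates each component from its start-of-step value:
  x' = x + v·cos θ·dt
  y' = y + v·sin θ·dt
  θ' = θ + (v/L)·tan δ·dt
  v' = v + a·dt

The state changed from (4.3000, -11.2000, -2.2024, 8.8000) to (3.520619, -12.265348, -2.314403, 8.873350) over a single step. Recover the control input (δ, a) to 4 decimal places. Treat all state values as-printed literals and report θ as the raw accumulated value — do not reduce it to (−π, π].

δ = -0.1681, a = 0.4890

a = (v'−v)/dt = (0.073350)/0.15 = 0.4890
Δθ = θ'−θ = -0.112003;  (v·dt/L) = 8.8000·0.15/2.0 = 0.660000
tan δ = Δθ·L/(v·dt) = -0.169702  →  δ = -0.1681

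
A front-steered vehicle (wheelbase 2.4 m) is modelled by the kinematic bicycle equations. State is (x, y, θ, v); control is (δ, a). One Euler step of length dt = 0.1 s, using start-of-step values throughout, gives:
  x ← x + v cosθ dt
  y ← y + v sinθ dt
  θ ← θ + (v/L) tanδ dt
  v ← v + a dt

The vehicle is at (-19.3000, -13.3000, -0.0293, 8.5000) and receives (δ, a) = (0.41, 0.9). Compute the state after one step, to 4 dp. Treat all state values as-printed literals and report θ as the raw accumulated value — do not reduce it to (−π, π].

(-18.4504, -13.3249, 0.1246, 8.5900)

x' = -19.3000 + 8.5000·cos(-0.0293)·0.1 = -18.4504
y' = -13.3000 + 8.5000·sin(-0.0293)·0.1 = -13.3249
θ' = -0.0293 + (8.5000/2.4)·tan(0.41)·0.1 = 0.1246
v' = 8.5000 + 0.9000·0.1 = 8.5900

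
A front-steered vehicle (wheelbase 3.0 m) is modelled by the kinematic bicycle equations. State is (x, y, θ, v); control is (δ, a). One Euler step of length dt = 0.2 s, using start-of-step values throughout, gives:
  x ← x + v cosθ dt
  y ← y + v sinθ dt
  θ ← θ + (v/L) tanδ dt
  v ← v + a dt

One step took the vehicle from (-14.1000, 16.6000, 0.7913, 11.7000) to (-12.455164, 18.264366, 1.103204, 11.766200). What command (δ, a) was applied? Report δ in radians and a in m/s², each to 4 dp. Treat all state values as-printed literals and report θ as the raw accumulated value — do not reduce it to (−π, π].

δ = 0.3804, a = 0.3310

a = (v'−v)/dt = (0.066200)/0.2 = 0.3310
Δθ = θ'−θ = 0.311904;  (v·dt/L) = 11.7000·0.2/3.0 = 0.780000
tan δ = Δθ·L/(v·dt) = 0.399877  →  δ = 0.3804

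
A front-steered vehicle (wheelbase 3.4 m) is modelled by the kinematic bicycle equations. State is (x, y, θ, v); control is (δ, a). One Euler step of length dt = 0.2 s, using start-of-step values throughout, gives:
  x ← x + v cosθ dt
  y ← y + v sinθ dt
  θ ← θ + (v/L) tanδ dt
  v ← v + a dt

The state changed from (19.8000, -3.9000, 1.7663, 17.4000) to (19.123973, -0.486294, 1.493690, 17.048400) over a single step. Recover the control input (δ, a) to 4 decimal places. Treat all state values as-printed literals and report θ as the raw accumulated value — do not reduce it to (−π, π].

δ = -0.2603, a = -1.7580

a = (v'−v)/dt = (-0.351600)/0.2 = -1.7580
Δθ = θ'−θ = -0.272610;  (v·dt/L) = 17.4000·0.2/3.4 = 1.023529
tan δ = Δθ·L/(v·dt) = -0.266343  →  δ = -0.2603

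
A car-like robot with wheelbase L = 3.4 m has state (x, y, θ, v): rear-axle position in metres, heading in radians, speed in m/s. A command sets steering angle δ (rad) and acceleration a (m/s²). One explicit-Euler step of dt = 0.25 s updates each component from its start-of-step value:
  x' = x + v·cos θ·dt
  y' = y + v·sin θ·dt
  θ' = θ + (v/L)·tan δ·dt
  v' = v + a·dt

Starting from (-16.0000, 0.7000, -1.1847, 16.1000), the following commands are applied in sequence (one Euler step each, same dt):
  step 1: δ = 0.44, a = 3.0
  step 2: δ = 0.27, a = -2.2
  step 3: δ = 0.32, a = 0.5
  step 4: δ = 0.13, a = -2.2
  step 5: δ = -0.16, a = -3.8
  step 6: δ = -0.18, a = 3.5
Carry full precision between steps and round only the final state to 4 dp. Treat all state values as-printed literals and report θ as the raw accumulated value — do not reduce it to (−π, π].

(4.4604, -4.8162, -0.1175, 15.8000)

after step 1 (δ=0.44, a=3.0): (-14.484286, -3.028704, -0.627379, 16.850000)
after step 2 (δ=0.27, a=-2.2): (-11.073977, -5.501546, -0.284484, 16.300000)
after step 3 (δ=0.32, a=0.5): (-7.162764, -6.645244, 0.112696, 16.425000)
after step 4 (δ=0.13, a=-2.2): (-3.082562, -6.183464, 0.270590, 15.875000)
after step 5 (δ=-0.16, a=-3.8): (0.741778, -5.122616, 0.082215, 14.925000)
after step 6 (δ=-0.18, a=3.5): (4.460424, -4.816195, -0.117483, 15.800000)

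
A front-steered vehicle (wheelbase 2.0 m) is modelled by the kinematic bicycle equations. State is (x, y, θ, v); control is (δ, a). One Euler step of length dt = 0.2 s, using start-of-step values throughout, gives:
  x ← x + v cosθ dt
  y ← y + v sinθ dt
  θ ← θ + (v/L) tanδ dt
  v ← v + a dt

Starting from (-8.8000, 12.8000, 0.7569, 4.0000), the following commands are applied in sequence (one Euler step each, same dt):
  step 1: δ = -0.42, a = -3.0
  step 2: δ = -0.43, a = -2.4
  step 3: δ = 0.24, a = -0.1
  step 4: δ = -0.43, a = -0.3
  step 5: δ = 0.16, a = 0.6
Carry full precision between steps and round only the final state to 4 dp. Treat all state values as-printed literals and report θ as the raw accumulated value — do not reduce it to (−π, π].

after step 1 (δ=-0.42, a=-3.0): (-8.218425, 13.349337, 0.578271, 3.400000)
after step 2 (δ=-0.43, a=-2.4): (-7.648987, 13.721009, 0.422340, 2.920000)
after step 3 (δ=0.24, a=-0.1): (-7.116302, 13.960388, 0.493797, 2.900000)
after step 4 (δ=-0.43, a=-0.3): (-6.605589, 14.235293, 0.360797, 2.840000)
after step 5 (δ=0.16, a=0.6): (-6.074159, 14.435808, 0.406629, 2.960000)

(-6.0742, 14.4358, 0.4066, 2.9600)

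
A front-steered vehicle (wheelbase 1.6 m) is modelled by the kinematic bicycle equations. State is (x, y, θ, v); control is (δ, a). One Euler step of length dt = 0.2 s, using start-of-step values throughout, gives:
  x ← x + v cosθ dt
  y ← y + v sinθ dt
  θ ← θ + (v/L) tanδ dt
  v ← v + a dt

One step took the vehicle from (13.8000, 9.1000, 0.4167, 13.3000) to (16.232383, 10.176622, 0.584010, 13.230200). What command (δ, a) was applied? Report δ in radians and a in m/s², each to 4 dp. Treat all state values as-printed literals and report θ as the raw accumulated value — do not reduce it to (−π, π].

a = (v'−v)/dt = (-0.069800)/0.2 = -0.3490
Δθ = θ'−θ = 0.167310;  (v·dt/L) = 13.3000·0.2/1.6 = 1.662500
tan δ = Δθ·L/(v·dt) = 0.100638  →  δ = 0.1003

δ = 0.1003, a = -0.3490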